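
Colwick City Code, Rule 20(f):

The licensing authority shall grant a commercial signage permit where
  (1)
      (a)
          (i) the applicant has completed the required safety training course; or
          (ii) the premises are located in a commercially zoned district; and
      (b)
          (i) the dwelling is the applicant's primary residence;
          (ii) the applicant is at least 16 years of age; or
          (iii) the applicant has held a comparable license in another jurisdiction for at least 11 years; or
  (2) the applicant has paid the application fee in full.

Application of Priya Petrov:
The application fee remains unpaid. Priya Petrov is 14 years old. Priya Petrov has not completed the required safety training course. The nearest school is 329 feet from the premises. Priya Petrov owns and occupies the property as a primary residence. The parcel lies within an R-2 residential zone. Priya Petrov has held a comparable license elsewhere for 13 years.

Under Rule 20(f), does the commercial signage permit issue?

No — denied.

(i) safety training — fails.
(ii) commercially zoned — not satisfied.
(a): F OR F → false.
(i) primary residence — met.
(ii) age ≥ 16 — not met.
(iii) prior license ≥ 11 yr — satisfied.
(b): T OR F OR T → true.
So (1) is not satisfied (F AND T).
(2) fee paid — not satisfied.
So Overall is not satisfied (F OR F).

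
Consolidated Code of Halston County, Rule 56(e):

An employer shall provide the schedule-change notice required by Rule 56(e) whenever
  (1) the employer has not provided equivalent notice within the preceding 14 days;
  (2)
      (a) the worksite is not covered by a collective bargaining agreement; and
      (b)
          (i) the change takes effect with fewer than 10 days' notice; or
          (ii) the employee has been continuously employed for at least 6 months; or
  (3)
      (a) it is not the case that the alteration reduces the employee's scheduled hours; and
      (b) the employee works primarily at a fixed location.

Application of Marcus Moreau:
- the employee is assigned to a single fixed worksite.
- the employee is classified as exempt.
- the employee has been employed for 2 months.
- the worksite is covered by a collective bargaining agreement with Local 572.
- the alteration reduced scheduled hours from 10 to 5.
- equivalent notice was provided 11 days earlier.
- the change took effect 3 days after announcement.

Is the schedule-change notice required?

(1) no recent notice — not met.
(a) no CBA — not satisfied.
(i) < 10 days' notice — satisfied.
(ii) tenure ≥ 6 mo. — not met.
So (b) is satisfied (T OR F).
So (2) is not satisfied (F AND T).
(a) not (hours reduced) — fails.
(b) fixed location — satisfied.
(3) = F AND T = false.
Overall = F OR F OR F = false.

No — not required.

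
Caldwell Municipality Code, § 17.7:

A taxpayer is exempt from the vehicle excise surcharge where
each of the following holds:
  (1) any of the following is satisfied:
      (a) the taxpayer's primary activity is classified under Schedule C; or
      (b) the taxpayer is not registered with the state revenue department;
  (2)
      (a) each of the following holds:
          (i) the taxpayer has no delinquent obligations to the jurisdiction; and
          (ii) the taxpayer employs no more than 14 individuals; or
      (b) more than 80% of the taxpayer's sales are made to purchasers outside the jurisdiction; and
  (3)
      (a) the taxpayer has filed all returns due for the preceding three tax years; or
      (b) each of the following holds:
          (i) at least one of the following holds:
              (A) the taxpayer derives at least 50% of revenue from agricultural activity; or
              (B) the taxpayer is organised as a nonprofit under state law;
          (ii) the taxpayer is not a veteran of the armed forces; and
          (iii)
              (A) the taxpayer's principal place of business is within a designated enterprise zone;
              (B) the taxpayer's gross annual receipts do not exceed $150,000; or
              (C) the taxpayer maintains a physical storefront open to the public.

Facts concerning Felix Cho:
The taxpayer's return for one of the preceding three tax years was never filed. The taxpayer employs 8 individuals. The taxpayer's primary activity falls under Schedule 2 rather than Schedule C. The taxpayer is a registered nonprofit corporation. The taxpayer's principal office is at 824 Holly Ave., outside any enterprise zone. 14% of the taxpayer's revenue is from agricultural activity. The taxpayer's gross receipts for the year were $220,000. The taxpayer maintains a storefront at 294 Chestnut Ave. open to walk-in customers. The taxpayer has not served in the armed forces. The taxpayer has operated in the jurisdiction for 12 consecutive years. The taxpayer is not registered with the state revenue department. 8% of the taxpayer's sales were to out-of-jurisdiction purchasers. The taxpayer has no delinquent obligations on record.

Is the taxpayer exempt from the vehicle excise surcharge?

Yes — exempt.

(a) Schedule C activity — not satisfied.
(b) not (state-registered) — met.
(1): F OR T → true.
(i) no delinquency — satisfied.
(ii) ≤ 14 employees — met.
(a) = T AND T = true.
(b) >80% out-of-jur. sales — not satisfied.
So (2) is satisfied (T OR F).
(a) returns current — fails.
(A) ≥50% agricultural — not satisfied.
(B) nonprofit — holds.
So (i) is satisfied (F OR T).
(ii) not (veteran) — satisfied.
(A) in enterprise zone — not satisfied.
(B) receipts ≤ $150,000 — not met.
(C) has storefront — holds.
(iii): F OR F OR T → true.
(b): T AND T AND T → true.
(3): F OR T → true.
Overall: T AND T AND T → true.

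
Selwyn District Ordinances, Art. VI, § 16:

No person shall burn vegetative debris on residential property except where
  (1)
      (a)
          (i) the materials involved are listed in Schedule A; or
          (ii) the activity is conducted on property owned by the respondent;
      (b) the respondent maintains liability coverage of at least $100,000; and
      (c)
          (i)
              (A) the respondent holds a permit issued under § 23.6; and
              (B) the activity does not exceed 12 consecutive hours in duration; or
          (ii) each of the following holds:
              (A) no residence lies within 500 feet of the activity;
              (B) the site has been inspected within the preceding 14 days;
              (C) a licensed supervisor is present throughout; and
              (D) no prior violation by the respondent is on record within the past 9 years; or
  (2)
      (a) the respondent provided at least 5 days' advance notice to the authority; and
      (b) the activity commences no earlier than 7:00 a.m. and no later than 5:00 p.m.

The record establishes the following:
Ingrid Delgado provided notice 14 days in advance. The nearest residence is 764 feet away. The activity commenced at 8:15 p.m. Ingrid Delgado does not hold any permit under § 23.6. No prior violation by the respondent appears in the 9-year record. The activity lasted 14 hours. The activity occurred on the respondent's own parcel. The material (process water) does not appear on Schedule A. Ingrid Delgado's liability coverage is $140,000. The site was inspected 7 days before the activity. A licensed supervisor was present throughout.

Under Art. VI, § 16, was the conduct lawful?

(i) Schedule A material — not satisfied.
(ii) own property — holds.
(a): F OR T → true.
(b) coverage ≥ $100,000 — met.
(A) holds permit — fails.
(B) ≤ 12 hrs duration — not satisfied.
(i) = F AND F = false.
(A) no residence in 500 ft — satisfied.
(B) site inspected — satisfied.
(C) supervisor present — holds.
(D) no prior violation — met.
So (ii) is satisfied (T AND T AND T AND T).
So (c) is satisfied (F OR T).
(1) = T AND T AND T = true.
(a) ≥5 days' notice — holds.
(b) start within hours — not met.
(2) = T AND F = false.
Overall = T OR F = true.

Yes — lawful.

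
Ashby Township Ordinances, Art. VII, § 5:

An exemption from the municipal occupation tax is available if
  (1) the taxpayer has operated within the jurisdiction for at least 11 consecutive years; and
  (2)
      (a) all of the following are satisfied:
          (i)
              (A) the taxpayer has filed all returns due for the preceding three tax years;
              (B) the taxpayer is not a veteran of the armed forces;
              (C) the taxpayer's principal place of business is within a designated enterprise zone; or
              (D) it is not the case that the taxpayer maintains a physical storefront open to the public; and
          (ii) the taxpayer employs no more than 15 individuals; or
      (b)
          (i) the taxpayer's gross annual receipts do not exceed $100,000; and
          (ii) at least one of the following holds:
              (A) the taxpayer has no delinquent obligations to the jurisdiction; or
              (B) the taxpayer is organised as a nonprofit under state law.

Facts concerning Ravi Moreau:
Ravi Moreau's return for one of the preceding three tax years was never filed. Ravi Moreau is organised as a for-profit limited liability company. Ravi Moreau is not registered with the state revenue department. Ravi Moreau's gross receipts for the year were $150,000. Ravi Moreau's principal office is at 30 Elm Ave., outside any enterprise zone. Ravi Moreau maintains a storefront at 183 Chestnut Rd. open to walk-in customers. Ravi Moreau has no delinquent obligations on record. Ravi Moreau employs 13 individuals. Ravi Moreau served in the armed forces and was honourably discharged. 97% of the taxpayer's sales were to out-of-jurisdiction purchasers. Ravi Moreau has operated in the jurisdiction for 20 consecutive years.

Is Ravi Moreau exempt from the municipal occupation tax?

No — not exempt.

(1) ≥ 11 yrs in jurisdiction — satisfied.
(A) returns current — fails.
(B) not (veteran) — not satisfied.
(C) in enterprise zone — not satisfied.
(D) not (has storefront) — fails.
So (i) is not satisfied (F OR F OR F OR F).
(ii) ≤ 15 employees — met.
(a): F AND T → false.
(i) receipts ≤ $100,000 — not met.
(A) no delinquency — met.
(B) nonprofit — not met.
(ii): T OR F → true.
(b): F AND T → false.
(2): F OR F → false.
Overall = T AND F = false.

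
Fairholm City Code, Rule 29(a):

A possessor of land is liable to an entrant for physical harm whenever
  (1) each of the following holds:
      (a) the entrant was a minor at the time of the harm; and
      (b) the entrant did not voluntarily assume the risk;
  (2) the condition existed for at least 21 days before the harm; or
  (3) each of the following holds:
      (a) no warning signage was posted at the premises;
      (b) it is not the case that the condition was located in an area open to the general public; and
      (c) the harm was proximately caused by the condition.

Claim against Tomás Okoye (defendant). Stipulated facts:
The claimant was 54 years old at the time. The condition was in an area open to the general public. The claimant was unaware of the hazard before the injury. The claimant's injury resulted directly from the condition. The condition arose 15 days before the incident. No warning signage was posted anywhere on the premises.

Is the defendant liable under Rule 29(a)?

(a) entrant a minor — not satisfied.
(b) no assumed risk — met.
(1): F AND T → false.
(2) condition ≥21 days old — fails.
(a) no signage posted — met.
(b) not (public area) — fails.
(c) proximate cause — satisfied.
So (3) is not satisfied (T AND F AND T).
So Overall is not satisfied (F OR F OR F).

No — not liable.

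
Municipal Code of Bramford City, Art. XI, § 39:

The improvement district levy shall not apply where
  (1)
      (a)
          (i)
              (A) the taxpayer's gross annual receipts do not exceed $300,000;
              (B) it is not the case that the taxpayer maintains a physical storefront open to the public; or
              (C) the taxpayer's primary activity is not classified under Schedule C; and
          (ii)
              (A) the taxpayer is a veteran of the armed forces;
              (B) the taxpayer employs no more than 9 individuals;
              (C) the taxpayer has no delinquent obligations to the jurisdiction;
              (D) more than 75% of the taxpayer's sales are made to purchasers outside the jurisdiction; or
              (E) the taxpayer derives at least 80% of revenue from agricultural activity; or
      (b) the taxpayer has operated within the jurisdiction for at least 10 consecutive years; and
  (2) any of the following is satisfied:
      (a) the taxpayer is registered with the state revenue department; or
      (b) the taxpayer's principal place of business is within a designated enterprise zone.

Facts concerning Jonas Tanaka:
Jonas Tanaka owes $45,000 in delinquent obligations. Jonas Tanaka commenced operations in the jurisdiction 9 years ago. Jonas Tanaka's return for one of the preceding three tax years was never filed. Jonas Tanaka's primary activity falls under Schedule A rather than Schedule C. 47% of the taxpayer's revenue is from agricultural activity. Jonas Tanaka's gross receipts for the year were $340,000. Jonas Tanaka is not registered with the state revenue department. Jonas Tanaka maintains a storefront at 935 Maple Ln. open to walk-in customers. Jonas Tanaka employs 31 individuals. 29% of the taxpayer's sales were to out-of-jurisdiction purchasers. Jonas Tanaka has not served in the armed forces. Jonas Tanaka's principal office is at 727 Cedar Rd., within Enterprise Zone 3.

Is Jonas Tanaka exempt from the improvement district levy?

No — not exempt.

(A) receipts ≤ $300,000 — fails.
(B) not (has storefront) — fails.
(C) not (Schedule C activity) — met.
(i): F OR F OR T → true.
(A) veteran — fails.
(B) ≤ 9 employees — fails.
(C) no delinquency — fails.
(D) >75% out-of-jur. sales — fails.
(E) ≥80% agricultural — fails.
(ii): F OR F OR F OR F OR F → false.
(a) = T AND F = false.
(b) ≥ 10 yrs in jurisdiction — not met.
So (1) is not satisfied (F OR F).
(a) state-registered — not met.
(b) in enterprise zone — holds.
(2): F OR T → true.
Overall = F AND T = false.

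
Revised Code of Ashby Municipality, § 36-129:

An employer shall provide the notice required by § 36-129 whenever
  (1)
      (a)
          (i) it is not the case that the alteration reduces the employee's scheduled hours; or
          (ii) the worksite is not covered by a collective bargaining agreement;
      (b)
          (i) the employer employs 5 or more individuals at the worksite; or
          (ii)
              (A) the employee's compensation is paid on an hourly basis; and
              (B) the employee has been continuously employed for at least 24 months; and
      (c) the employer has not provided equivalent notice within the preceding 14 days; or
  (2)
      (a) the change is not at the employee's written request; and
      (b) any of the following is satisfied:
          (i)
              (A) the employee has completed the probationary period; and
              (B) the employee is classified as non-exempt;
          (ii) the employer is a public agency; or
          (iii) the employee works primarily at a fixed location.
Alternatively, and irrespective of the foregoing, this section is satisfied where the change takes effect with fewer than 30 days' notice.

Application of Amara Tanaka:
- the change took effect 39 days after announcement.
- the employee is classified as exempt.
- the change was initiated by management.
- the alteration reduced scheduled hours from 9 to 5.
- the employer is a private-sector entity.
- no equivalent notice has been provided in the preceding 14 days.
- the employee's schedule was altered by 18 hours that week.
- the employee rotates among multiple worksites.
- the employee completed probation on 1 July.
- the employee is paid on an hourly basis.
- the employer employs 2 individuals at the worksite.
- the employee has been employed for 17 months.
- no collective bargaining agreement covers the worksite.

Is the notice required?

No — not required.

(i) not (hours reduced) — not met.
(ii) no CBA — satisfied.
So (a) is satisfied (F OR T).
(i) ≥ 5 at site — fails.
(A) hourly-paid — met.
(B) tenure ≥ 24 mo. — not satisfied.
(ii): T AND F → false.
So (b) is not satisfied (F OR F).
(c) no recent notice — satisfied.
(1) = T AND F AND T = false.
(a) not employee-requested — met.
(A) past probation — satisfied.
(B) non-exempt — not satisfied.
(i): T AND F → false.
(ii) public agency — not satisfied.
(iii) fixed location — not satisfied.
So (b) is not satisfied (F OR F OR F).
So (2) is not satisfied (T AND F).
Overall: F OR F → false.
Exception (< 30 days' notice) — not satisfied.
Result: main false OR exception false → false.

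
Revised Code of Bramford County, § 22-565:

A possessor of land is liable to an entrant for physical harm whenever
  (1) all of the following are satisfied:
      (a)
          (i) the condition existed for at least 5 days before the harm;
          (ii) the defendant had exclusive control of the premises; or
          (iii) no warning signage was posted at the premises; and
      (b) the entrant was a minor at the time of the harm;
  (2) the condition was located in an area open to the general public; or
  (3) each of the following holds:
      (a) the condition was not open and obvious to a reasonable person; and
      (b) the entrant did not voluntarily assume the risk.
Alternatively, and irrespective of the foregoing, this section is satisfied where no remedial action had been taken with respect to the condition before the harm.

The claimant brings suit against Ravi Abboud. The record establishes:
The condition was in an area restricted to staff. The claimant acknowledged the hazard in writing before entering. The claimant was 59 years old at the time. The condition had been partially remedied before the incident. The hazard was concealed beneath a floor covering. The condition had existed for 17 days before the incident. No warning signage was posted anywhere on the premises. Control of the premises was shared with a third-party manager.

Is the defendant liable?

No — not liable.

(i) condition ≥5 days old — holds.
(ii) exclusive control — not met.
(iii) no signage posted — satisfied.
(a): T OR F OR T → true.
(b) entrant a minor — not met.
So (1) is not satisfied (T AND F).
(2) public area — fails.
(a) not open/obvious — met.
(b) no assumed risk — not satisfied.
So (3) is not satisfied (T AND F).
Overall = F OR F OR F = false.
Exception (no remedial action) — not satisfied.
Result: main false OR exception false → false.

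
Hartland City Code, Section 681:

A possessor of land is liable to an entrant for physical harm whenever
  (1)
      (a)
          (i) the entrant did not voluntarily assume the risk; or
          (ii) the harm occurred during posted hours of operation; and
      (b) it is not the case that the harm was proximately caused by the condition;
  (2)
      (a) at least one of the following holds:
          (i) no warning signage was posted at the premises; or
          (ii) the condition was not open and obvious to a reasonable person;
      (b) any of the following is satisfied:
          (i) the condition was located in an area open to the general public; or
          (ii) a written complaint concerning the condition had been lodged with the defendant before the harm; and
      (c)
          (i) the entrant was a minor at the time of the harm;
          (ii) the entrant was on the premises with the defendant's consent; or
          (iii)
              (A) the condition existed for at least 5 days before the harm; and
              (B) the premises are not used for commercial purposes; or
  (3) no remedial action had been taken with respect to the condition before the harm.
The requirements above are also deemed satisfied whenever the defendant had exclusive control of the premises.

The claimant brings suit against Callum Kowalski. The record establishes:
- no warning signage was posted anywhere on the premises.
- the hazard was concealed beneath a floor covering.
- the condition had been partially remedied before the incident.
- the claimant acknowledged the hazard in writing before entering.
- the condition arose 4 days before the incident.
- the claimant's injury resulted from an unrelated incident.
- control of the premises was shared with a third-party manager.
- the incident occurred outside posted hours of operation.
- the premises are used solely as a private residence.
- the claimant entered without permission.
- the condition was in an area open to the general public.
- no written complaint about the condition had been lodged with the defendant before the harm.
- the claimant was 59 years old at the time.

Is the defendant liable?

No — not liable.

(i) no assumed risk — not met.
(ii) during posted hours — not satisfied.
(a): F OR F → false.
(b) not (proximate cause) — satisfied.
(1): F AND T → false.
(i) no signage posted — met.
(ii) not open/obvious — met.
(a): T OR T → true.
(i) public area — satisfied.
(ii) complaint lodged — not met.
(b): T OR F → true.
(i) entrant a minor — not satisfied.
(ii) consent to enter — not satisfied.
(A) condition ≥5 days old — not satisfied.
(B) not (commercial use) — holds.
So (iii) is not satisfied (F AND T).
So (c) is not satisfied (F OR F OR F).
(2) = T AND T AND F = false.
(3) no remedial action — not satisfied.
Overall = F OR F OR F = false.
Exception (exclusive control) — not satisfied.
Result: main false OR exception false → false.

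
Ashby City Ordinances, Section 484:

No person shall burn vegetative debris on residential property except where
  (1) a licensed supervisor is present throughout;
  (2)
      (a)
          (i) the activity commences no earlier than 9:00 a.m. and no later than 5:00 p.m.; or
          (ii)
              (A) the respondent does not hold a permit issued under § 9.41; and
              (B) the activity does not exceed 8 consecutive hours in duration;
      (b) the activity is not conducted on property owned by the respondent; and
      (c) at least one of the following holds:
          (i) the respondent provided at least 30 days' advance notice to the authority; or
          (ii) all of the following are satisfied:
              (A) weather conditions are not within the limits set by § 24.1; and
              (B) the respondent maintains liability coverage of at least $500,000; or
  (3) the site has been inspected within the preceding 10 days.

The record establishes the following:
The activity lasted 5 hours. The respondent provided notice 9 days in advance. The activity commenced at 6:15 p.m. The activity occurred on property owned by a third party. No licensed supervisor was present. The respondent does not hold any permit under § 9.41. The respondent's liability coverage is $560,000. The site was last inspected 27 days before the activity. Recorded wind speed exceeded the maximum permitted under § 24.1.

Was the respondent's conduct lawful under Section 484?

(1) supervisor present — not met.
(i) start within hours — not met.
(A) not (holds permit) — holds.
(B) ≤ 8 hrs duration — met.
(ii) = T AND T = true.
(a): F OR T → true.
(b) not (own property) — satisfied.
(i) ≥30 days' notice — not satisfied.
(A) not (weather ok) — holds.
(B) coverage ≥ $500,000 — met.
(ii): T AND T → true.
(c) = F OR T = true.
(2): T AND T AND T → true.
(3) site inspected — not met.
Overall: F OR T OR F → true.

Yes — lawful.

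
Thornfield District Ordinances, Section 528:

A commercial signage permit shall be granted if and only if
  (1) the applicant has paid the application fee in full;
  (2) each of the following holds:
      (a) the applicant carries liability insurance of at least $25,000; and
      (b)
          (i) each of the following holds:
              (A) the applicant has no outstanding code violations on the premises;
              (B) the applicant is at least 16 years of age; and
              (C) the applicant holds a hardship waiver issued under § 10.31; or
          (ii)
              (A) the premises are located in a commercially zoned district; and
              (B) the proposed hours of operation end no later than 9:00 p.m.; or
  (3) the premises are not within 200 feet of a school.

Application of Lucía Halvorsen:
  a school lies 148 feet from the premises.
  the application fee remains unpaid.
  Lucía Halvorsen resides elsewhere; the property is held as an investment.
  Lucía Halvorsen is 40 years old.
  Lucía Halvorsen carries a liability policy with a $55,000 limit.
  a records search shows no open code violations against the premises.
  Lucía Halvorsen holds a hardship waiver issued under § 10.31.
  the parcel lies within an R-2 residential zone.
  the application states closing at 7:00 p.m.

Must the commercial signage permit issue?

(1) fee paid — not satisfied.
(a) insurance ≥ $25,000 — holds.
(A) no code violations — met.
(B) age ≥ 16 — holds.
(C) hardship waiver — met.
(i): T AND T AND T → true.
(A) commercially zoned — not met.
(B) closes by 9 p.m. — satisfied.
(ii) = F AND T = false.
(b): T OR F → true.
So (2) is satisfied (T AND T).
(3) ≥200 ft from school — not satisfied.
Overall: F OR T OR F → true.

Yes — granted.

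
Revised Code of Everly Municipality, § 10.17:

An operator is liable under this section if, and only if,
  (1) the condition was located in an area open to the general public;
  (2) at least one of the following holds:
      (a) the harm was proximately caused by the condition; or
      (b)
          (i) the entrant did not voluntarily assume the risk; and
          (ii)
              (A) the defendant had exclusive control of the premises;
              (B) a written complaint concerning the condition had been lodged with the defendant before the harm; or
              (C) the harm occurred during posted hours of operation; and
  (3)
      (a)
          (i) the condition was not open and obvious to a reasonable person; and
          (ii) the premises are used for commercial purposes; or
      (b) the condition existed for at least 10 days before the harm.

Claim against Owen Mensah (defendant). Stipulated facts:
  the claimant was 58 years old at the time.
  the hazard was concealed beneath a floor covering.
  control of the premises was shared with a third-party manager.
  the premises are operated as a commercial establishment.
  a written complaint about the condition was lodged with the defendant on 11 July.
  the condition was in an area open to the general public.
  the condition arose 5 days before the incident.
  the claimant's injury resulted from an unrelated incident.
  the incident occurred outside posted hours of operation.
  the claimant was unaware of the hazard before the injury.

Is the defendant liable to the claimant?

Yes — liable.

(1) public area — satisfied.
(a) proximate cause — fails.
(i) no assumed risk — met.
(A) exclusive control — not met.
(B) complaint lodged — holds.
(C) during posted hours — fails.
(ii): F OR T OR F → true.
(b) = T AND T = true.
So (2) is satisfied (F OR T).
(i) not open/obvious — satisfied.
(ii) commercial use — met.
So (a) is satisfied (T AND T).
(b) condition ≥10 days old — not satisfied.
(3): T OR F → true.
So Overall is satisfied (T AND T AND T).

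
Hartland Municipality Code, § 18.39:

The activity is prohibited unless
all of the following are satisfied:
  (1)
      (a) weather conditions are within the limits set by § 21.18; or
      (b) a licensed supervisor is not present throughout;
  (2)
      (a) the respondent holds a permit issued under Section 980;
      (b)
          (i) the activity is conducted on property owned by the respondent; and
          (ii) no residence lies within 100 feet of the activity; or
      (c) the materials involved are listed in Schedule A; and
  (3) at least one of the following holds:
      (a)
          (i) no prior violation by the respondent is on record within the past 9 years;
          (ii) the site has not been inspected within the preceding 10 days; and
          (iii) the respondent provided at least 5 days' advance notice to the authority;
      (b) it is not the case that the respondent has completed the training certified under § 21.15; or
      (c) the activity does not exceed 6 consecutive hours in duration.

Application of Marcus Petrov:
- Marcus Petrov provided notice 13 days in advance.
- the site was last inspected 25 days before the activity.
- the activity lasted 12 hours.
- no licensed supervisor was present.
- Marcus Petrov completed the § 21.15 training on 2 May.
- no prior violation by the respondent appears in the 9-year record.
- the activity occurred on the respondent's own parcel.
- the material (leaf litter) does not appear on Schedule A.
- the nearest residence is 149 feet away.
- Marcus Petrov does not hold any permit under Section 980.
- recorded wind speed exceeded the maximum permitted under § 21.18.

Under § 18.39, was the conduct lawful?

(a) weather ok — not met.
(b) not (supervisor present) — met.
(1): F OR T → true.
(a) holds permit — not met.
(i) own property — met.
(ii) no residence in 100 ft — satisfied.
(b) = T AND T = true.
(c) Schedule A material — fails.
(2): F OR T OR F → true.
(i) no prior violation — met.
(ii) not (site inspected) — satisfied.
(iii) ≥5 days' notice — satisfied.
So (a) is satisfied (T AND T AND T).
(b) not (training certified) — fails.
(c) ≤ 6 hrs duration — not satisfied.
(3) = T OR F OR F = true.
Overall = T AND T AND T = true.

Yes — lawful.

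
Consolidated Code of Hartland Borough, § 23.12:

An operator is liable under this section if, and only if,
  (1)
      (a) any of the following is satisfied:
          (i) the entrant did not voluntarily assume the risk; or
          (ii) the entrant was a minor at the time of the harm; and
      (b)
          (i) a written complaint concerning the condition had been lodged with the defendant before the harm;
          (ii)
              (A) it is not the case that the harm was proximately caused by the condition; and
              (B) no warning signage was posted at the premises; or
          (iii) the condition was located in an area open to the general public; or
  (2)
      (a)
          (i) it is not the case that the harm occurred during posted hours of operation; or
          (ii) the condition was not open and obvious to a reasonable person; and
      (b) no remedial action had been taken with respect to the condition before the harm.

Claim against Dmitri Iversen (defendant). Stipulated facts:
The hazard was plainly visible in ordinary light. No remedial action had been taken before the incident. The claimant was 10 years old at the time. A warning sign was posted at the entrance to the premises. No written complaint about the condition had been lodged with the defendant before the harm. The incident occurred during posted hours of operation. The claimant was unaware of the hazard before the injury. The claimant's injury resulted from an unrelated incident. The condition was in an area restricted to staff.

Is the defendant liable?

(i) no assumed risk — met.
(ii) entrant a minor — met.
(a) = T OR T = true.
(i) complaint lodged — not satisfied.
(A) not (proximate cause) — satisfied.
(B) no signage posted — fails.
(ii): T AND F → false.
(iii) public area — fails.
So (b) is not satisfied (F OR F OR F).
(1) = T AND F = false.
(i) not (during posted hours) — fails.
(ii) not open/obvious — not met.
So (a) is not satisfied (F OR F).
(b) no remedial action — met.
(2): F AND T → false.
So Overall is not satisfied (F OR F).

No — not liable.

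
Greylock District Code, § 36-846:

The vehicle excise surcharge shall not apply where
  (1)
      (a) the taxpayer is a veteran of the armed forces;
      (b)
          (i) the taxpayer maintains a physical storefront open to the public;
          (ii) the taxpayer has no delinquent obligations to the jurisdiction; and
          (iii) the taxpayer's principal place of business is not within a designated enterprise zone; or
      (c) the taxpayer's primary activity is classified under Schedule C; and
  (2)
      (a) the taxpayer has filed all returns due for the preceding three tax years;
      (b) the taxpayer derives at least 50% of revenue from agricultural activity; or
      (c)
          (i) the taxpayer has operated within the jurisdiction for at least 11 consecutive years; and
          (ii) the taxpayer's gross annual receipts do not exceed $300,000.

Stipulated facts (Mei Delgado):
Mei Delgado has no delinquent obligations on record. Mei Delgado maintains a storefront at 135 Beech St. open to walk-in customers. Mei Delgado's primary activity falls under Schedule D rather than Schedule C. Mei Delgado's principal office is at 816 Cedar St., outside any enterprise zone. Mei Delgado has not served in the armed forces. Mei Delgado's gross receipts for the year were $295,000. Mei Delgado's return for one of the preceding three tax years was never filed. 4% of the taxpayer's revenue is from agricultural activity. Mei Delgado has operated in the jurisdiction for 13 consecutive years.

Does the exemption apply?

Yes — exempt.

(a) veteran — not met.
(i) has storefront — holds.
(ii) no delinquency — met.
(iii) not (in enterprise zone) — holds.
(b): T AND T AND T → true.
(c) Schedule C activity — not satisfied.
(1) = F OR T OR F = true.
(a) returns current — fails.
(b) ≥50% agricultural — not met.
(i) ≥ 11 yrs in jurisdiction — met.
(ii) receipts ≤ $300,000 — satisfied.
(c) = T AND T = true.
So (2) is satisfied (F OR F OR T).
Overall = T AND T = true.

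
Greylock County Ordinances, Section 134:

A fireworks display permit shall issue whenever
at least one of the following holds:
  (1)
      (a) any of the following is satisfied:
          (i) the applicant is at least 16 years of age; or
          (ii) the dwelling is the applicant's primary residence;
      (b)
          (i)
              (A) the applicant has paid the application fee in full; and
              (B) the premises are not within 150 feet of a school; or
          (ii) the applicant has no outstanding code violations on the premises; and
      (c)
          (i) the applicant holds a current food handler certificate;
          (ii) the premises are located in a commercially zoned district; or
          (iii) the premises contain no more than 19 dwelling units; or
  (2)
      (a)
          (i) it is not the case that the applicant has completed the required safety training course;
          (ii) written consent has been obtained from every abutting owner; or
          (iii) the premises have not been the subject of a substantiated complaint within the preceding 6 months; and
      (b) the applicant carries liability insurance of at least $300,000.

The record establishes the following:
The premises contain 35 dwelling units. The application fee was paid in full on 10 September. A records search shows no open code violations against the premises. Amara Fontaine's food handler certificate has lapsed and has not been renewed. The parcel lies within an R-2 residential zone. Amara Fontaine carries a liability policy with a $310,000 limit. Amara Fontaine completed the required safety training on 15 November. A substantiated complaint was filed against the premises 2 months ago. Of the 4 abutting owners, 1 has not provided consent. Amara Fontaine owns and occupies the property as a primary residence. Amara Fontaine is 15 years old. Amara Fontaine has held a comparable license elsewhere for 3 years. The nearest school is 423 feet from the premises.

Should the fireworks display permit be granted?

No — denied.

(i) age ≥ 16 — fails.
(ii) primary residence — holds.
(a) = F OR T = true.
(A) fee paid — satisfied.
(B) ≥150 ft from school — holds.
So (i) is satisfied (T AND T).
(ii) no code violations — holds.
(b): T OR T → true.
(i) food handler cert. — not satisfied.
(ii) commercially zoned — not satisfied.
(iii) ≤ 19 units — not met.
(c) = F OR F OR F = false.
So (1) is not satisfied (T AND T AND F).
(i) not (safety training) — not satisfied.
(ii) all abutters consent — fails.
(iii) no complaint in 6 mo. — not met.
(a): F OR F OR F → false.
(b) insurance ≥ $300,000 — met.
(2): F AND T → false.
So Overall is not satisfied (F OR F).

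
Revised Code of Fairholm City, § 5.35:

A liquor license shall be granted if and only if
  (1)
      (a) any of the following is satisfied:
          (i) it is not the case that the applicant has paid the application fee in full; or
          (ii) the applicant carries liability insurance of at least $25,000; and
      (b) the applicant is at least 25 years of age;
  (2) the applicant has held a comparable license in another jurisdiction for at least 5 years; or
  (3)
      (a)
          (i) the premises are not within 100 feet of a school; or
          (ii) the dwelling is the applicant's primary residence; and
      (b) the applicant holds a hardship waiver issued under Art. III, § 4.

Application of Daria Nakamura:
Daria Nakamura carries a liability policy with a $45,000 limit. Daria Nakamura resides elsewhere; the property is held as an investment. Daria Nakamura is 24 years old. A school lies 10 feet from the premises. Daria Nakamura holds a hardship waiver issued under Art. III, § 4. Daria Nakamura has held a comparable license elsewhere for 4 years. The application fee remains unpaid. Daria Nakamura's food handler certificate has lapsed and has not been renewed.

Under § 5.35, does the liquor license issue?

(i) not (fee paid) — satisfied.
(ii) insurance ≥ $25,000 — holds.
(a): T OR T → true.
(b) age ≥ 25 — not satisfied.
(1): T AND F → false.
(2) prior license ≥ 5 yr — fails.
(i) ≥100 ft from school — not met.
(ii) primary residence — not met.
So (a) is not satisfied (F OR F).
(b) hardship waiver — holds.
So (3) is not satisfied (F AND T).
So Overall is not satisfied (F OR F OR F).

No — denied.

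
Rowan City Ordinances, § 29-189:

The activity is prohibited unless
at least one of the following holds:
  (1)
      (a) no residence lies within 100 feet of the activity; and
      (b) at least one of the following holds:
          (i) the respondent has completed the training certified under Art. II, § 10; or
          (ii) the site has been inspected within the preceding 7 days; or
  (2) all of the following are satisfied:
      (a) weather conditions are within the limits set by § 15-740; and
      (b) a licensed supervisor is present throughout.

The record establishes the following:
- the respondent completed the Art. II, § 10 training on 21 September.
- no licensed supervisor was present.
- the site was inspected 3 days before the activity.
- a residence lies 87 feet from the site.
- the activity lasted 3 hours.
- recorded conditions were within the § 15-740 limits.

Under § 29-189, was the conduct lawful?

No — unlawful.

(a) no residence in 100 ft — not satisfied.
(i) training certified — met.
(ii) site inspected — holds.
(b) = T OR T = true.
(1) = F AND T = false.
(a) weather ok — holds.
(b) supervisor present — not satisfied.
(2) = T AND F = false.
Overall = F OR F = false.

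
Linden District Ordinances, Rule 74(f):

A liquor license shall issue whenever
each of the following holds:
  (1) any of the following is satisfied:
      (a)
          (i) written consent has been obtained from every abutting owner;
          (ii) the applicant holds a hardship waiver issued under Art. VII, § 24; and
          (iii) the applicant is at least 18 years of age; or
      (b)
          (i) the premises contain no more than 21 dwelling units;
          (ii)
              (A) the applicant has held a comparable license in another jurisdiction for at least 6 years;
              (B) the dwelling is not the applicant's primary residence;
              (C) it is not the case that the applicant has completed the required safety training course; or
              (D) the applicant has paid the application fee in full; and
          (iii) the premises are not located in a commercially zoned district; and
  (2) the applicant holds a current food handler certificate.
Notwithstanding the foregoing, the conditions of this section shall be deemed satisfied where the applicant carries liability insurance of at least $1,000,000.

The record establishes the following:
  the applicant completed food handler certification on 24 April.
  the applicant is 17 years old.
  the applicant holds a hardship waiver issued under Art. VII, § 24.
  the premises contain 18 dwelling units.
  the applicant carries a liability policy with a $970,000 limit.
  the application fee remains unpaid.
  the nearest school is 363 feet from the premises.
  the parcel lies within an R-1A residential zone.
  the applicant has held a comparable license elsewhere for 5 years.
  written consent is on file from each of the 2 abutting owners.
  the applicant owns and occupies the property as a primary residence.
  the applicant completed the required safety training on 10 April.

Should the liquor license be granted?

No — denied.

(i) all abutters consent — satisfied.
(ii) hardship waiver — met.
(iii) age ≥ 18 — fails.
(a): T AND T AND F → false.
(i) ≤ 21 units — satisfied.
(A) prior license ≥ 6 yr — not satisfied.
(B) not (primary residence) — not met.
(C) not (safety training) — not met.
(D) fee paid — not satisfied.
(ii): F OR F OR F OR F → false.
(iii) not (commercially zoned) — holds.
(b): T AND F AND T → false.
(1) = F OR F = false.
(2) food handler cert. — met.
Overall = F AND T = false.
Exception (insurance ≥ $1,000,000) — not satisfied.
Result: main false OR exception false → false.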